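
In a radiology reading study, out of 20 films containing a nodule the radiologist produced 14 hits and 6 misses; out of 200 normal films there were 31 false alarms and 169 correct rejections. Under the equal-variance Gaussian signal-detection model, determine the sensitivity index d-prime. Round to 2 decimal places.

d-prime = 1.54

H = 14/20 = 0.7000
FA = 31/200 = 0.1550
Φ⁻¹(0.7000) = 0.5244, Φ⁻¹(0.1550) = -1.0152
d' = z(H) − z(FA) = 0.5244 − (-1.0152) = 1.5396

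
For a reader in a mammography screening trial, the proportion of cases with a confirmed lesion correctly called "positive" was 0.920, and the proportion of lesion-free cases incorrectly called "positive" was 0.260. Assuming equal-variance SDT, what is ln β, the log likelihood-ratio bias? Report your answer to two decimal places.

Φ⁻¹(H) = Φ⁻¹(0.920) = 1.405
Φ⁻¹(FA) = Φ⁻¹(0.260) = -0.643
ln β = −½·[z(H)² − z(FA)²] = −0.5 × (1.974 − 0.413) = -0.7805

ln β = -0.78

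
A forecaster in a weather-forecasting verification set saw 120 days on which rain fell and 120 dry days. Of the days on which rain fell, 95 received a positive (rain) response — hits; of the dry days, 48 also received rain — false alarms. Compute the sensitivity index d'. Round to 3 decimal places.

H = 95/120 = 0.7917
FA = 48/120 = 0.4000
Φ⁻¹(H) = Φ⁻¹(0.7917) = 0.8123
Φ⁻¹(FA) = Φ⁻¹(0.4000) = -0.2533
d' = z(H) − z(FA) = 0.8123 − (-0.2533) = 1.0656

d' = 1.066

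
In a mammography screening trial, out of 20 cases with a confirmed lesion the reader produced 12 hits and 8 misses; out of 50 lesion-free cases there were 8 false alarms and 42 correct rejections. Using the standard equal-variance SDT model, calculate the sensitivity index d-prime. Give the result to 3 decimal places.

d-prime = 1.248

H = 12/20 = 0.6000
FA = 8/50 = 0.1600
Φ⁻¹(H) = 0.2533
Φ⁻¹(FA) = -0.9945
d' = z(H) − z(FA) = 0.2533 − (-0.9945) = 1.2478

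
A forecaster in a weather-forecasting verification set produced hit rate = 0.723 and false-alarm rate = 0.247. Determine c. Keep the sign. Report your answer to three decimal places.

c = 0.046

z(H) = 0.5918
z(FA) = -0.6840
c = −½·[z(H) + z(FA)] = −0.5 × (0.5918 + (-0.6840)) = 0.0461
c > 0: the forecaster has a conservative response bias.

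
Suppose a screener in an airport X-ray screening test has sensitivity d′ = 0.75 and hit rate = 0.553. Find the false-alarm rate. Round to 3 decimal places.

z(hit rate) = z(0.553) = 0.1332
z(FA) = z(H) − d' = 0.1332 − 0.75 = -0.6168
false-alarm rate = Φ(-0.6168) = 0.2687

false-alarm rate = 0.269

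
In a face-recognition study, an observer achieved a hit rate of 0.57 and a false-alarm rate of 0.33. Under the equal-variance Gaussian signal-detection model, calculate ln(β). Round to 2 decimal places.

Φ⁻¹(0.57) = 0.176, Φ⁻¹(0.33) = -0.440
ln β = −½·[z(H)² − z(FA)²] = −0.5 × (0.031 − 0.194) = 0.0815

ln β = 0.08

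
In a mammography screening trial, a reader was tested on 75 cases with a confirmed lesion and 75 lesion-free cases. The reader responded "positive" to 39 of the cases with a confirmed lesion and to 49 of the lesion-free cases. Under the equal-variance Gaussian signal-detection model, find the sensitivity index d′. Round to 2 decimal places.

d′ = -0.34

H = 39/75 = 0.5200
FA = 49/75 = 0.6533
Φ⁻¹(H) = 0.050
Φ⁻¹(FA) = 0.394
d' = z(H) − z(FA) = 0.050 − 0.394 = -0.344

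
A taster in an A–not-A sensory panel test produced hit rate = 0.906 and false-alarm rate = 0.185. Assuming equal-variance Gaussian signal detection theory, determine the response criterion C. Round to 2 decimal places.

C = -0.21

z(H) = 1.3165
z(FA) = -0.8965
c = −½·[z(H) + z(FA)] = −0.5 × (1.3165 + (-0.8965)) = -0.2100
c < 0: the taster has a liberal response bias.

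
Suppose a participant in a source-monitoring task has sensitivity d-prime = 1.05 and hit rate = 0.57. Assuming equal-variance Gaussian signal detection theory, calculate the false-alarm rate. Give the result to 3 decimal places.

z(hit rate) = z(0.57) = 0.1764
z(FA) = z(H) − d' = 0.1764 − 1.05 = -0.8736
false-alarm rate = Φ(-0.8736) = 0.1912

false-alarm rate = 0.191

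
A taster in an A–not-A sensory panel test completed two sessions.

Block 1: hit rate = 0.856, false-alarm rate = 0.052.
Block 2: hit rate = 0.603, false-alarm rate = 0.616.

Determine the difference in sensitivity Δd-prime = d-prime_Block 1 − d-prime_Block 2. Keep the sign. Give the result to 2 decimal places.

Δd-prime = 2.72

Block 1: z(0.856) = 1.063, z(0.052) = -1.626, d' = 2.689
Block 2: z(0.603) = 0.261, z(0.616) = 0.295, d' = -0.034
Δd' = d'_Block 1 − d'_Block 2 = 2.689 − (-0.034) = 2.723
Block 1 has the higher sensitivity.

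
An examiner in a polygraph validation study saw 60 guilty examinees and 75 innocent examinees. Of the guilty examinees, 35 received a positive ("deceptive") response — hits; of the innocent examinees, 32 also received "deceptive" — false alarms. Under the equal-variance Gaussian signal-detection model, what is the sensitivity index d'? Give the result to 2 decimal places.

H = 35/60 = 0.5833
FA = 32/75 = 0.4267
z(H) = z(0.5833) = 0.2103
z(FA) = z(0.4267) = -0.1848
d' = z(H) − z(FA) = 0.2103 − (-0.1848) = 0.3951

d' = 0.40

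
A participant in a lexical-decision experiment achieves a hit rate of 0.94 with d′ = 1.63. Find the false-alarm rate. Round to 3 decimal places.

false-alarm rate = 0.470

z(hit rate) = z(0.94) = 1.5548
z(FA) = z(H) − d' = 1.5548 − 1.63 = -0.0752
false-alarm rate = Φ(-0.0752) = 0.4700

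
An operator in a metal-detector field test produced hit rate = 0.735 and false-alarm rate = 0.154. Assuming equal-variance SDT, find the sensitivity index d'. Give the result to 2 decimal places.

d' = 1.65

Φ⁻¹(H) = Φ⁻¹(0.735) = 0.628
Φ⁻¹(FA) = Φ⁻¹(0.154) = -1.019
d' = z(H) − z(FA) = 0.628 − (-1.019) = 1.647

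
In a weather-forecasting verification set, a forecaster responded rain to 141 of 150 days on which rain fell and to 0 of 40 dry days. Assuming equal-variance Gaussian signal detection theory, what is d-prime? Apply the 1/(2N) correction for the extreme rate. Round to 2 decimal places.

The false-alarm rate is 0/40 = 0, so apply the 1/(2N) correction: FA → 1/(2·40) = 0.01250.
z(H) = z(0.94000) = 1.555
z(FA) = z(0.01250) = -2.241
d' = 1.555 − (-2.241) = 3.796

d-prime = 3.80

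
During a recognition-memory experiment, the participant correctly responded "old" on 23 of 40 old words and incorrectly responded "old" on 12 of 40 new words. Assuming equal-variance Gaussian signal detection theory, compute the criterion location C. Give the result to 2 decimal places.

C = 0.17

H = 23/40 = 0.5750
FA = 12/40 = 0.3000
z(H) = z(0.5750) = 0.189
z(FA) = z(0.3000) = -0.524
c = −½·[z(H) + z(FA)] = −0.5 × (0.189 + (-0.524)) = 0.1675
c > 0: the participant has a conservative response bias.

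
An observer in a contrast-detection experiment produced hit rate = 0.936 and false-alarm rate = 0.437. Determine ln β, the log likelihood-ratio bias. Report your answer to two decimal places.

ln β = -1.15

Φ⁻¹(H) = Φ⁻¹(0.936) = 1.522
Φ⁻¹(FA) = Φ⁻¹(0.437) = -0.159
ln β = −½·[z(H)² − z(FA)²] = −0.5 × (2.316 − 0.025) = -1.1455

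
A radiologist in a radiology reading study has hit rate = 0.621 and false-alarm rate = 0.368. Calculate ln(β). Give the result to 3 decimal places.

z(0.621) = 0.3081, z(0.368) = -0.3372
ln β = −½·[z(H)² − z(FA)²] = −0.5 × (0.0949 − 0.1137) = 0.0094

ln β = 0.009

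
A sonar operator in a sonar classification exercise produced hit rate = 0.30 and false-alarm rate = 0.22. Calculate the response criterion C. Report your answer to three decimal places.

Φ⁻¹(H) = Φ⁻¹(0.30) = -0.5244
Φ⁻¹(FA) = Φ⁻¹(0.22) = -0.7722
c = −½·[z(H) + z(FA)] = −0.5 × (-0.5244 + (-0.7722)) = 0.6483
c > 0: the sonar operator has a conservative response bias.

C = 0.648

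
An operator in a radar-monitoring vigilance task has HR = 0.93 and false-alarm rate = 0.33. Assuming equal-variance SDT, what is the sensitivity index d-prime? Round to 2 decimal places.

z(H) = z(0.93) = 1.4758
z(FA) = z(0.33) = -0.4399
d' = z(H) − z(FA) = 1.4758 − (-0.4399) = 1.9157

d-prime = 1.92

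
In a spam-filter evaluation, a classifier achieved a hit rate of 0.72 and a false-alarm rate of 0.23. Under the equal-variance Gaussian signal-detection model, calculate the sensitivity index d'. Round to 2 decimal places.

z(H) = z(0.72) = 0.583
z(FA) = z(0.23) = -0.739
d' = z(H) − z(FA) = 0.583 − (-0.739) = 1.322

d' = 1.32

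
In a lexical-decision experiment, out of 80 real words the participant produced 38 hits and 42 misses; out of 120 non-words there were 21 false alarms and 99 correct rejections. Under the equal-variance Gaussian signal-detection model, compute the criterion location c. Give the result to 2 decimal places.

c = 0.50

H = 38/80 = 0.4750
FA = 21/120 = 0.1750
z(H) = -0.0627
z(FA) = -0.9346
c = −½·[z(H) + z(FA)] = −0.5 × (-0.0627 + (-0.9346)) = 0.49865
c > 0: the participant has a conservative response bias.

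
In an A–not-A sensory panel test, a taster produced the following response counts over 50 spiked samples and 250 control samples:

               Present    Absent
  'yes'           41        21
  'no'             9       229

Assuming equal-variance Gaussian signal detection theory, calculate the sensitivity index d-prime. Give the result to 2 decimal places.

d-prime = 2.29

H = 41/50 = 0.8200
FA = 21/250 = 0.0840
z(H) = z(0.8200) = 0.9154
z(FA) = z(0.0840) = -1.3787
d' = z(H) − z(FA) = 0.9154 − (-1.3787) = 2.2941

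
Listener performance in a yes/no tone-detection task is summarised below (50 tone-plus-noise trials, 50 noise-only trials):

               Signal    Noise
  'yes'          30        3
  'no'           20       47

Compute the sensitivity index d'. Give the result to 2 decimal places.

d' = 1.81

H = 30/50 = 0.6000
FA = 3/50 = 0.0600
z(0.6000) = 0.2533, z(0.0600) = -1.5548
d' = z(H) − z(FA) = 0.2533 − (-1.5548) = 1.8081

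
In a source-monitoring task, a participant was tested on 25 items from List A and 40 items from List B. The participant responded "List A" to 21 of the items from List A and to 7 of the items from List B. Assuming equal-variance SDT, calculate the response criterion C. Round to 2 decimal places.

C = -0.03

H = 21/25 = 0.8400
FA = 7/40 = 0.1750
z(H) = z(0.8400) = 0.9945
z(FA) = z(0.1750) = -0.9346
c = −½·[z(H) + z(FA)] = −0.5 × (0.9945 + (-0.9346)) = -0.02995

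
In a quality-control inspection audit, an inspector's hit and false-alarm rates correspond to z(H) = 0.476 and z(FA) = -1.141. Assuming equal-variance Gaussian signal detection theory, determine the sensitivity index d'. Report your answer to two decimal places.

d' = 1.62

d' = z(H) − z(FA) = 0.476 − (-1.141) = 1.617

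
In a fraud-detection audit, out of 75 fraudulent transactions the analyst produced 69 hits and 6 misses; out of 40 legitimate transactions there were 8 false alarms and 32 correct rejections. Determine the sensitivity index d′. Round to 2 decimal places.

H = 69/75 = 0.9200
FA = 8/40 = 0.2000
z(0.9200) = 1.4051, z(0.2000) = -0.8416
d' = z(H) − z(FA) = 1.4051 − (-0.8416) = 2.2467

d′ = 2.25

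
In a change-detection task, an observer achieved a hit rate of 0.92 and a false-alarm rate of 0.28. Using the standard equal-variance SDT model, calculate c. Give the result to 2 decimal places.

c = -0.41

z(H) = 1.405
z(FA) = -0.583
c = −½·[z(H) + z(FA)] = −0.5 × (1.405 + (-0.583)) = -0.411
c < 0: the observer has a liberal response bias.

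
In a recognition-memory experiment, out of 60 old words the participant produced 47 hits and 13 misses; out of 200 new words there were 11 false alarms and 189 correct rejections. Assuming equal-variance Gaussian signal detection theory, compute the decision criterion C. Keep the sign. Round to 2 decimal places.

H = 47/60 = 0.7833
FA = 11/200 = 0.0550
z(H) = 0.7834
z(FA) = -1.5982
c = −½·[z(H) + z(FA)] = −0.5 × (0.7834 + (-1.5982)) = 0.4074
c > 0: the participant has a conservative response bias.

C = 0.41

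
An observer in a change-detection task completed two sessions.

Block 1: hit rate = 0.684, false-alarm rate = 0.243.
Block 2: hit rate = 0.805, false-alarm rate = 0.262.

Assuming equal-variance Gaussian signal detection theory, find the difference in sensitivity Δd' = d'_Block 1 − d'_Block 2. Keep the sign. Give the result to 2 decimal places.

Δd' = -0.32

Block 1: z(0.684) = 0.479, z(0.243) = -0.697, d' = 1.176
Block 2: z(0.805) = 0.860, z(0.262) = -0.637, d' = 1.497
Δd' = d'_Block 1 − d'_Block 2 = 1.176 − 1.497 = -0.321
Block 2 has the higher sensitivity.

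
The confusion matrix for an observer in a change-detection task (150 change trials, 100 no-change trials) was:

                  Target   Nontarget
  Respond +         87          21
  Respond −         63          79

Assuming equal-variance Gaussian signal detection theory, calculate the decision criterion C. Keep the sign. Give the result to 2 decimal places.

H = 87/150 = 0.5800
FA = 21/100 = 0.2100
z(H) = z(0.5800) = 0.202
z(FA) = z(0.2100) = -0.806
c = −½·[z(H) + z(FA)] = −0.5 × (0.202 + (-0.806)) = 0.302
c > 0: the observer has a conservative response bias.

C = 0.30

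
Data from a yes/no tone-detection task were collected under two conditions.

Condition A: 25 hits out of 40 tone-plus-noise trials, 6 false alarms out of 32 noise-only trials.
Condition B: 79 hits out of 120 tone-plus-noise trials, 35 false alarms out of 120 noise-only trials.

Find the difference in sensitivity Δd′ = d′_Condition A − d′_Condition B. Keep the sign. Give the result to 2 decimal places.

Δd′ = 0.25

Condition A: z(0.6250) = 0.319, z(0.1875) = -0.887, d' = 1.206
Condition B: z(0.6583) = 0.408, z(0.2917) = -0.548, d' = 0.956
Δd' = d'_Condition A − d'_Condition B = 1.206 − 0.956 = 0.250
Condition A has the higher sensitivity.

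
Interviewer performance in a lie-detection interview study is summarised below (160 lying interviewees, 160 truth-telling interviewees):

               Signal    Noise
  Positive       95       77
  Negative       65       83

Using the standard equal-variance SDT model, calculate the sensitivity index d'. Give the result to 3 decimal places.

d' = 0.284

H = 95/160 = 0.5938
FA = 77/160 = 0.4813
Φ⁻¹(H) = 0.2373
Φ⁻¹(FA) = -0.0469
d' = z(H) − z(FA) = 0.2373 − (-0.0469) = 0.2842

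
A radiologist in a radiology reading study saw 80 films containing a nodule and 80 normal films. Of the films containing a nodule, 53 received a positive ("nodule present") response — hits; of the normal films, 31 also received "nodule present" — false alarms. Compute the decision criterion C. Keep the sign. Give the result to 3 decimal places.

C = -0.067

H = 53/80 = 0.6625
FA = 31/80 = 0.3875
Φ⁻¹(H) = Φ⁻¹(0.6625) = 0.4193
Φ⁻¹(FA) = Φ⁻¹(0.3875) = -0.2858
c = −½·[z(H) + z(FA)] = −0.5 × (0.4193 + (-0.2858)) = -0.06675
c < 0: the radiologist has a liberal response bias.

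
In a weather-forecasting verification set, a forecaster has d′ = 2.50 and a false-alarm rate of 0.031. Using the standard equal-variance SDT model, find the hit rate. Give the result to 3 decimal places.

hit rate = 0.737

z(false-alarm rate) = z(0.031) = -1.8663
z(H) = z(FA) + d' = -1.8663 + 2.50 = 0.6337
hit rate = Φ(0.6337) = 0.7369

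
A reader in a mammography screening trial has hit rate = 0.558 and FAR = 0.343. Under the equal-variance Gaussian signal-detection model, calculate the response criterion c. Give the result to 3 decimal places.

z(0.558) = 0.1459, z(0.343) = -0.4043
c = −½·[z(H) + z(FA)] = −0.5 × (0.1459 + (-0.4043)) = 0.1292

c = 0.129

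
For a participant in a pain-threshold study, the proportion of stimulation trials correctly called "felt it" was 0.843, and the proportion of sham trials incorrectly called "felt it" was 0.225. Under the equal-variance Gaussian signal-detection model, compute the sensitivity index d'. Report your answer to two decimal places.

d' = 1.76

Φ⁻¹(H) = 1.0069
Φ⁻¹(FA) = -0.7554
d' = z(H) − z(FA) = 1.0069 − (-0.7554) = 1.7623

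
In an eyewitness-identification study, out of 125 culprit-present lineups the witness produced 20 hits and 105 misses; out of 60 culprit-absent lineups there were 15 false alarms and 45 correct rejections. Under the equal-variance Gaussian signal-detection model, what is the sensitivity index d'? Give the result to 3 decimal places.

H = 20/125 = 0.1600
FA = 15/60 = 0.2500
z(H) = -0.9945
z(FA) = -0.6745
d' = z(H) − z(FA) = -0.9945 − (-0.6745) = -0.3200

d' = -0.320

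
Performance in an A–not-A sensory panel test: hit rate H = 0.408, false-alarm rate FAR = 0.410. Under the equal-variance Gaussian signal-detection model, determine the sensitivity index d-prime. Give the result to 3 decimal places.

Φ⁻¹(0.408) = -0.2327, Φ⁻¹(0.410) = -0.2275
d' = z(H) − z(FA) = -0.2327 − (-0.2275) = -0.0052

d-prime = -0.005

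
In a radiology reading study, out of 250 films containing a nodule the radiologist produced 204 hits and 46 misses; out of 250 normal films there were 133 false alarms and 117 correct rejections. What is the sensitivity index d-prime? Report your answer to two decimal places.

d-prime = 0.82

H = 204/250 = 0.8160
FA = 133/250 = 0.5320
z(0.8160) = 0.900, z(0.5320) = 0.080
d' = z(H) − z(FA) = 0.900 − 0.080 = 0.820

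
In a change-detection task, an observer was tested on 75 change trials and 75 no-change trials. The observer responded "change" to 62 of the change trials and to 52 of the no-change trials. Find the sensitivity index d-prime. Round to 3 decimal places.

H = 62/75 = 0.8267
FA = 52/75 = 0.6933
Φ⁻¹(H) = 0.9412
Φ⁻¹(FA) = 0.5052
d' = z(H) − z(FA) = 0.9412 − 0.5052 = 0.4360

d-prime = 0.436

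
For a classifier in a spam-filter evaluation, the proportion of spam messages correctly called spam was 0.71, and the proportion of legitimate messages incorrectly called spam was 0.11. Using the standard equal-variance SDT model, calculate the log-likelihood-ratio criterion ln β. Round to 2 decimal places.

z(0.71) = 0.553, z(0.11) = -1.227
ln β = −½·[z(H)² − z(FA)²] = −0.5 × (0.306 − 1.506) = 0.600

ln β = 0.60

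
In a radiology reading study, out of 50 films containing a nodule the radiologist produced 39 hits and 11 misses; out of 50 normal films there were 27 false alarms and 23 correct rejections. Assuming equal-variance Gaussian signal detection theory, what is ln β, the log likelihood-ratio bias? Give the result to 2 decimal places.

ln β = -0.29

H = 39/50 = 0.7800
FA = 27/50 = 0.5400
Φ⁻¹(0.7800) = 0.772, Φ⁻¹(0.5400) = 0.100
ln β = −½·[z(H)² − z(FA)²] = −0.5 × (0.596 − 0.010) = -0.293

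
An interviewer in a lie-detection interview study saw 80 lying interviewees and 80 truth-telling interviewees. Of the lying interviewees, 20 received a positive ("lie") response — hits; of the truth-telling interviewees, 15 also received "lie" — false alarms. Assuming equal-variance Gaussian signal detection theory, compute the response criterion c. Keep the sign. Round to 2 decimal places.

c = 0.78

H = 20/80 = 0.2500
FA = 15/80 = 0.1875
Φ⁻¹(0.2500) = -0.674, Φ⁻¹(0.1875) = -0.887
c = −½·[z(H) + z(FA)] = −0.5 × (-0.674 + (-0.887)) = 0.7805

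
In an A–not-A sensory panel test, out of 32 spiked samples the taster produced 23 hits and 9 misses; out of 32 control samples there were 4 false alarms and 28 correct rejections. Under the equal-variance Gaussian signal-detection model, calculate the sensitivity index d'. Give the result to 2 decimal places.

H = 23/32 = 0.7188
FA = 4/32 = 0.1250
z(H) = 0.579
z(FA) = -1.150
d' = z(H) − z(FA) = 0.579 − (-1.150) = 1.729

d' = 1.73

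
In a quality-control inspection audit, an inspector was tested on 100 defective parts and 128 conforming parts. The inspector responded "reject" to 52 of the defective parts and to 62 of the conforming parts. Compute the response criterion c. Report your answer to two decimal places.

H = 52/100 = 0.5200
FA = 62/128 = 0.4844
z(H) = z(0.5200) = 0.0502
z(FA) = z(0.4844) = -0.0391
c = −½·[z(H) + z(FA)] = −0.5 × (0.0502 + (-0.0391)) = -0.00555

c = -0.01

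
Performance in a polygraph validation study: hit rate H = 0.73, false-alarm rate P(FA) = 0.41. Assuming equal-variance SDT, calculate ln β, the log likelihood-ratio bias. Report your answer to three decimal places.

z(H) = 0.6128
z(FA) = -0.2275
ln β = −½·[z(H)² − z(FA)²] = −0.5 × (0.3755 − 0.0518) = -0.16185

ln β = -0.162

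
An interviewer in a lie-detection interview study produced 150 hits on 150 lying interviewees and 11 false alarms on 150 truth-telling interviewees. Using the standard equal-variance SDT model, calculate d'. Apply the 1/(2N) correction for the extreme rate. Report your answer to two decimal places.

d' = 4.16

The hit rate is 150/150 = 1, so apply the 1/(2N) correction: H → 1 − 1/(2·150) = 0.99667.
z(H) = z(0.99667) = 2.713
z(FA) = z(0.07333) = -1.451
d' = 2.713 − (-1.451) = 4.164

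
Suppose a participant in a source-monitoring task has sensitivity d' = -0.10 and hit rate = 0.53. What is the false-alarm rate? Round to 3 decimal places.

false-alarm rate = 0.570

z(hit rate) = z(0.53) = 0.0753
z(FA) = z(H) − d' = 0.0753 − (-0.10) = 0.1753
false-alarm rate = Φ(0.1753) = 0.5696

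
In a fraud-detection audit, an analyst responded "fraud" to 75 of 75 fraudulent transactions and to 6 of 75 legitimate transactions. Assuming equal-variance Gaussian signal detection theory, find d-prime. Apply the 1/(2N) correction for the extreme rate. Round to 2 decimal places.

The hit rate is 75/75 = 1, so apply the 1/(2N) correction: H → 1 − 1/(2·75) = 0.99333.
z(H) = z(0.99333) = 2.475
z(FA) = z(0.08000) = -1.405
d' = 2.475 − (-1.405) = 3.880

d-prime = 3.88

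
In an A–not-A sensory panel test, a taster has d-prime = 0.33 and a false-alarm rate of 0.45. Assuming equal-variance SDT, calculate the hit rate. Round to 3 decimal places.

z(false-alarm rate) = z(0.45) = -0.1257
z(H) = z(FA) + d' = -0.1257 + 0.33 = 0.2043
hit rate = Φ(0.2043) = 0.5809

hit rate = 0.581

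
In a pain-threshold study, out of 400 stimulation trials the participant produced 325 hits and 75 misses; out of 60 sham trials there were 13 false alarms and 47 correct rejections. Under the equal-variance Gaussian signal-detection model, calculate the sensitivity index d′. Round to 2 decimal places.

d′ = 1.67

H = 325/400 = 0.8125
FA = 13/60 = 0.2167
z(H) = 0.8871
z(FA) = -0.7834
d' = z(H) − z(FA) = 0.8871 − (-0.7834) = 1.6705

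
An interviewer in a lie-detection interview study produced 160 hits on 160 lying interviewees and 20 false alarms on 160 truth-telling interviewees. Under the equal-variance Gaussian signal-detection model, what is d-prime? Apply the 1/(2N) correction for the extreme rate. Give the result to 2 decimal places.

The hit rate is 160/160 = 1, so apply the 1/(2N) correction: H → 1 − 1/(2·160) = 0.99687.
z(H) = z(0.99687) = 2.734
z(FA) = z(0.12500) = -1.150
d' = 2.734 − (-1.150) = 3.884

d-prime = 3.88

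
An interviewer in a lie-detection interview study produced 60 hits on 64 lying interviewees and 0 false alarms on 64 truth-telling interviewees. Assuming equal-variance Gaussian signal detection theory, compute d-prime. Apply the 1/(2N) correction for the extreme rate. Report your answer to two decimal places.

d-prime = 3.95

The false-alarm rate is 0/64 = 0, so apply the 1/(2N) correction: FA → 1/(2·64) = 0.00781.
z(H) = z(0.93750) = 1.534
z(FA) = z(0.00781) = -2.418
d' = 1.534 − (-2.418) = 3.952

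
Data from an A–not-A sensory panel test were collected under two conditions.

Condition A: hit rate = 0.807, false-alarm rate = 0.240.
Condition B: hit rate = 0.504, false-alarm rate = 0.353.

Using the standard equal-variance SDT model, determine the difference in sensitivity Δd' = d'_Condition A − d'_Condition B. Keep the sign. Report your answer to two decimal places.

Condition A: z(0.807) = 0.867, z(0.240) = -0.706, d' = 1.573
Condition B: z(0.504) = 0.010, z(0.353) = -0.377, d' = 0.387
Δd' = d'_Condition A − d'_Condition B = 1.573 − 0.387 = 1.186
Condition A has the higher sensitivity.

Δd' = 1.19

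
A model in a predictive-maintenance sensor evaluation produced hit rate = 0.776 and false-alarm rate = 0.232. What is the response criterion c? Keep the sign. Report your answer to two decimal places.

Φ⁻¹(H) = Φ⁻¹(0.776) = 0.759
Φ⁻¹(FA) = Φ⁻¹(0.232) = -0.732
c = −½·[z(H) + z(FA)] = −0.5 × (0.759 + (-0.732)) = -0.0135

c = -0.01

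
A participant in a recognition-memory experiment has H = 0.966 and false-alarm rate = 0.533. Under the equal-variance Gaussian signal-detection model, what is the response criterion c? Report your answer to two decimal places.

c = -0.95

Φ⁻¹(H) = Φ⁻¹(0.966) = 1.825
Φ⁻¹(FA) = Φ⁻¹(0.533) = 0.083
c = −½·[z(H) + z(FA)] = −0.5 × (1.825 + 0.083) = -0.954
c < 0: the participant has a liberal response bias.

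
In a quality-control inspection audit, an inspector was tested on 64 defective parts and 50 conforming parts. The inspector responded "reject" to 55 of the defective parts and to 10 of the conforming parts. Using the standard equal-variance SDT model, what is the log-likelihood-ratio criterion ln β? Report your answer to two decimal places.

ln β = -0.23

H = 55/64 = 0.8594
FA = 10/50 = 0.2000
z(H) = z(0.8594) = 1.078
z(FA) = z(0.2000) = -0.842
ln β = −½·[z(H)² − z(FA)²] = −0.5 × (1.162 − 0.709) = -0.2265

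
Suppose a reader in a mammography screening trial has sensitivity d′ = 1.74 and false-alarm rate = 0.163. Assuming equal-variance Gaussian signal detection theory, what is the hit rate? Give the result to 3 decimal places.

hit rate = 0.776

z(false-alarm rate) = z(0.163) = -0.9822
z(H) = z(FA) + d' = -0.9822 + 1.74 = 0.7578
hit rate = Φ(0.7578) = 0.7757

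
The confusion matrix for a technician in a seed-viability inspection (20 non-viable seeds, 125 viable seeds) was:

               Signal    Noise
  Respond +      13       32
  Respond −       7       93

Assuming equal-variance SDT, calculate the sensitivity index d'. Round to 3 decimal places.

d' = 1.041

H = 13/20 = 0.6500
FA = 32/125 = 0.2560
z(H) = z(0.6500) = 0.3853
z(FA) = z(0.2560) = -0.6557
d' = z(H) − z(FA) = 0.3853 − (-0.6557) = 1.0410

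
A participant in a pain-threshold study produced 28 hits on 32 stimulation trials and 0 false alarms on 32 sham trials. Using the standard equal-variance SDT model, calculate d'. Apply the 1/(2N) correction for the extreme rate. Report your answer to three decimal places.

The false-alarm rate is 0/32 = 0, so apply the 1/(2N) correction: FA → 1/(2·32) = 0.01562.
z(H) = z(0.87500) = 1.1503
z(FA) = z(0.01562) = -2.1540
d' = 1.1503 − (-2.1540) = 3.3043

d' = 3.304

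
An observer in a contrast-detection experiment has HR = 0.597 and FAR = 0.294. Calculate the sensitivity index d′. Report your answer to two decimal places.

z(H) = z(0.597) = 0.2456
z(FA) = z(0.294) = -0.5417
d' = z(H) − z(FA) = 0.2456 − (-0.5417) = 0.7873

d′ = 0.79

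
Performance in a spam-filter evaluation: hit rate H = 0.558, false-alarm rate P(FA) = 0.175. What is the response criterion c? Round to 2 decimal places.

z(0.558) = 0.146, z(0.175) = -0.935
c = −½·[z(H) + z(FA)] = −0.5 × (0.146 + (-0.935)) = 0.3945

c = 0.39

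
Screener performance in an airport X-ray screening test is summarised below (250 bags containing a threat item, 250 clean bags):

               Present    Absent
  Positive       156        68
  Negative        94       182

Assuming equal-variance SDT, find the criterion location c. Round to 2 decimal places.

H = 156/250 = 0.6240
FA = 68/250 = 0.2720
Φ⁻¹(H) = 0.3160
Φ⁻¹(FA) = -0.6068
c = −½·[z(H) + z(FA)] = −0.5 × (0.3160 + (-0.6068)) = 0.1454
c > 0: the screener has a conservative response bias.

c = 0.15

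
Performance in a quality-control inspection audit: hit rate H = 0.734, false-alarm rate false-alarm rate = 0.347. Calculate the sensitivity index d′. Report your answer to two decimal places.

d′ = 1.02

Φ⁻¹(H) = Φ⁻¹(0.734) = 0.625
Φ⁻¹(FA) = Φ⁻¹(0.347) = -0.393
d' = z(H) − z(FA) = 0.625 − (-0.393) = 1.018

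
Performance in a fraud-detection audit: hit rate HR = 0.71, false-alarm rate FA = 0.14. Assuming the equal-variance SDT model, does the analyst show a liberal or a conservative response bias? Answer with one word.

conservative

z(H) = 0.553, z(FA) = -1.080
c = −½·(z(H) + z(FA)) = 0.2635
c > 0 → conservative criterion (biased toward responding “no”).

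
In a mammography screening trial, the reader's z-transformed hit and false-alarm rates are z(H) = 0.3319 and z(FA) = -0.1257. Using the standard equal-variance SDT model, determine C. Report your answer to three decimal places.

C = -0.103

c = −½·[z(H) + z(FA)] = −½·(0.3319 + (-0.1257)) = -0.1031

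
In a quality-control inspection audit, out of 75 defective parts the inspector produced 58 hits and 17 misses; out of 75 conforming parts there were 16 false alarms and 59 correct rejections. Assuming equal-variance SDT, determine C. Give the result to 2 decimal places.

C = 0.02

H = 58/75 = 0.7733
FA = 16/75 = 0.2133
z(0.7733) = 0.7498, z(0.2133) = -0.7950
c = −½·[z(H) + z(FA)] = −0.5 × (0.7498 + (-0.7950)) = 0.0226
c > 0: the inspector has a conservative response bias.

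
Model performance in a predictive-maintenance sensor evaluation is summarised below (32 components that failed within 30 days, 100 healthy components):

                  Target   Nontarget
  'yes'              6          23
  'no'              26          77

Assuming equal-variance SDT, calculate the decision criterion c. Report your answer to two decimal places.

H = 6/32 = 0.1875
FA = 23/100 = 0.2300
z(0.1875) = -0.887, z(0.2300) = -0.739
c = −½·[z(H) + z(FA)] = −0.5 × (-0.887 + (-0.739)) = 0.813

c = 0.81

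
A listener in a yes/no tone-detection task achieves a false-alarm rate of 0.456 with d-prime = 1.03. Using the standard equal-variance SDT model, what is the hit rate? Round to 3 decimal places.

hit rate = 0.821

z(false-alarm rate) = z(0.456) = -0.1105
z(H) = z(FA) + d' = -0.1105 + 1.03 = 0.9195
hit rate = Φ(0.9195) = 0.8211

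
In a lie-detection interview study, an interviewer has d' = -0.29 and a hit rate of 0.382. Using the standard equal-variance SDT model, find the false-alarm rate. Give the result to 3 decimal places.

false-alarm rate = 0.496

z(hit rate) = z(0.382) = -0.3002
z(FA) = z(H) − d' = -0.3002 − (-0.29) = -0.0102
false-alarm rate = Φ(-0.0102) = 0.4959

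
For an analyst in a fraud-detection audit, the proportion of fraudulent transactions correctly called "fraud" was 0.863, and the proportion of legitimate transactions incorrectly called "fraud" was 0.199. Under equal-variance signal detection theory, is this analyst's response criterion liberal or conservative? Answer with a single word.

z(H) = 1.094, z(FA) = -0.845
c = −½·(z(H) + z(FA)) = -0.1245
c < 0 → liberal criterion (biased toward responding “yes”).

liberal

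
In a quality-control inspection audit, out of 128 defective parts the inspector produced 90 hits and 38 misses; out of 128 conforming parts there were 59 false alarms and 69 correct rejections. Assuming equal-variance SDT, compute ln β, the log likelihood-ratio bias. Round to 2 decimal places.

H = 90/128 = 0.7031
FA = 59/128 = 0.4609
z(H) = z(0.7031) = 0.533
z(FA) = z(0.4609) = -0.098
ln β = −½·[z(H)² − z(FA)²] = −0.5 × (0.284 − 0.010) = -0.137

ln β = -0.14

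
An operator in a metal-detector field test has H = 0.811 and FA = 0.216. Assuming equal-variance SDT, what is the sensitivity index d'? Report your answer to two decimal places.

d' = 1.67

z(H) = z(0.811) = 0.8816
z(FA) = z(0.216) = -0.7858
d' = z(H) − z(FA) = 0.8816 − (-0.7858) = 1.6674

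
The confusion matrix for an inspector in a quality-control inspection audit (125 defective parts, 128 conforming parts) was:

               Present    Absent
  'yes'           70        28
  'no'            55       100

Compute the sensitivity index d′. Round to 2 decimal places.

H = 70/125 = 0.5600
FA = 28/128 = 0.2188
z(0.5600) = 0.151, z(0.2188) = -0.776
d' = z(H) − z(FA) = 0.151 − (-0.776) = 0.927

d′ = 0.93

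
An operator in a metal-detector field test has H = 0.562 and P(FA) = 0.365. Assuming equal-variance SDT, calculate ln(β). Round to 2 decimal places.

ln β = 0.05

z(H) = 0.156
z(FA) = -0.345
ln β = −½·[z(H)² − z(FA)²] = −0.5 × (0.024 − 0.119) = 0.0475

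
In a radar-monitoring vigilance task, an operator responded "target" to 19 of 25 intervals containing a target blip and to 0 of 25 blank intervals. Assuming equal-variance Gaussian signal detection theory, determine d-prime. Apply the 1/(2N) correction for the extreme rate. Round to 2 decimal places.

The false-alarm rate is 0/25 = 0, so apply the 1/(2N) correction: FA → 1/(2·25) = 0.02000.
z(H) = z(0.76000) = 0.706
z(FA) = z(0.02000) = -2.054
d' = 0.706 − (-2.054) = 2.760

d-prime = 2.76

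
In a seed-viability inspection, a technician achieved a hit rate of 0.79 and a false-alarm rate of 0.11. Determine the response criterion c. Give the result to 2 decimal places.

c = 0.21

z(0.79) = 0.806, z(0.11) = -1.227
c = −½·[z(H) + z(FA)] = −0.5 × (0.806 + (-1.227)) = 0.2105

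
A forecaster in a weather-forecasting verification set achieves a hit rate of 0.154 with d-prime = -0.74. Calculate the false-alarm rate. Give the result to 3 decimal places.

z(hit rate) = z(0.154) = -1.0194
z(FA) = z(H) − d' = -1.0194 − (-0.74) = -0.2794
false-alarm rate = Φ(-0.2794) = 0.3900

false-alarm rate = 0.390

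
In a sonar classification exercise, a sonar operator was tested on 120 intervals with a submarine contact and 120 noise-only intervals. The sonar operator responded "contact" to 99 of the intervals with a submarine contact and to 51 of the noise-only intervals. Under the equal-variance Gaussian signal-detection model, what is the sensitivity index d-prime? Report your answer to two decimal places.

H = 99/120 = 0.8250
FA = 51/120 = 0.4250
z(H) = z(0.8250) = 0.935
z(FA) = z(0.4250) = -0.189
d' = z(H) − z(FA) = 0.935 − (-0.189) = 1.124

d-prime = 1.12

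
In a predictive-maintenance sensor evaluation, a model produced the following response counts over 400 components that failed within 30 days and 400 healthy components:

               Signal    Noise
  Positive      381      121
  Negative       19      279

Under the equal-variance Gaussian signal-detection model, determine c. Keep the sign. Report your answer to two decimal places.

c = -0.58

H = 381/400 = 0.9525
FA = 121/400 = 0.3025
z(H) = 1.6696
z(FA) = -0.5172
c = −½·[z(H) + z(FA)] = −0.5 × (1.6696 + (-0.5172)) = -0.5762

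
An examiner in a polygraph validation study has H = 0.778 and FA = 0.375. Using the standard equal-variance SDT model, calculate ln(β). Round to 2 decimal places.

ln β = -0.24

z(H) = z(0.778) = 0.765
z(FA) = z(0.375) = -0.319
ln β = −½·[z(H)² − z(FA)²] = −0.5 × (0.585 − 0.102) = -0.2415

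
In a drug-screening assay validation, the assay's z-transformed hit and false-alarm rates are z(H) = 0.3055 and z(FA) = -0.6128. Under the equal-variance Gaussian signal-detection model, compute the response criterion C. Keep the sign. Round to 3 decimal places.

C = 0.154

c = −½·[z(H) + z(FA)] = −½·(0.3055 + (-0.6128)) = 0.15365
c > 0: the assay has a conservative response bias.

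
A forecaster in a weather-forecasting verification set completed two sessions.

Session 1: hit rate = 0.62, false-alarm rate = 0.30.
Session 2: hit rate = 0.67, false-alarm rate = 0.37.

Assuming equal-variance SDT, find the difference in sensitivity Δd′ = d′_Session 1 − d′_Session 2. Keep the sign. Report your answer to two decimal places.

Session 1: z(0.62) = 0.305, z(0.30) = -0.524, d' = 0.829
Session 2: z(0.67) = 0.440, z(0.37) = -0.332, d' = 0.772
Δd' = d'_Session 1 − d'_Session 2 = 0.829 − 0.772 = 0.057
Session 1 has the higher sensitivity.

Δd′ = 0.06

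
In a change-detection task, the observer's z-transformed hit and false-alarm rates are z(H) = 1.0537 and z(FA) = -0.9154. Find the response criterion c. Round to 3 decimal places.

c = -0.069

c = −½·[z(H) + z(FA)] = −½·(1.0537 + (-0.9154)) = -0.06915
c < 0: the observer has a liberal response bias.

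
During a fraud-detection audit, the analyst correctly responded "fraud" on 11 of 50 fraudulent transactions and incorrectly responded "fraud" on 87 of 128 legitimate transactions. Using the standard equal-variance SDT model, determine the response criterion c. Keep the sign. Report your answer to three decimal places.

c = 0.153

H = 11/50 = 0.2200
FA = 87/128 = 0.6797
z(H) = -0.7722
z(FA) = 0.4669
c = −½·[z(H) + z(FA)] = −0.5 × (-0.7722 + 0.4669) = 0.15265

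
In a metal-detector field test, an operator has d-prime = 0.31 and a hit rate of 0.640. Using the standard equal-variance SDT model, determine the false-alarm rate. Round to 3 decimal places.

false-alarm rate = 0.519

z(hit rate) = z(0.640) = 0.3585
z(FA) = z(H) − d' = 0.3585 − 0.31 = 0.0485
false-alarm rate = Φ(0.0485) = 0.5193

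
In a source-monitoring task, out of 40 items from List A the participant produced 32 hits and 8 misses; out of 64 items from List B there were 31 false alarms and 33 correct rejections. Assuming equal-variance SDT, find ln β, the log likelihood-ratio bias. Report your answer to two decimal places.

H = 32/40 = 0.8000
FA = 31/64 = 0.4844
Φ⁻¹(0.8000) = 0.842, Φ⁻¹(0.4844) = -0.039
ln β = −½·[z(H)² − z(FA)²] = −0.5 × (0.709 − 0.002) = -0.3535

ln β = -0.35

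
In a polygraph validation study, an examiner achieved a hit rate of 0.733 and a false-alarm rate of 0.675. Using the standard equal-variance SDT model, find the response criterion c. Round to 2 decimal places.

c = -0.54

Φ⁻¹(0.733) = 0.622, Φ⁻¹(0.675) = 0.454
c = −½·[z(H) + z(FA)] = −0.5 × (0.622 + 0.454) = -0.538
c < 0: the examiner has a liberal response bias.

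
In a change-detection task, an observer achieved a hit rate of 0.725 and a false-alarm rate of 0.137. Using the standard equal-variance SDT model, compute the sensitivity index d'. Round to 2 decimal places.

z(0.725) = 0.5978, z(0.137) = -1.0939
d' = z(H) − z(FA) = 0.5978 − (-1.0939) = 1.6917

d' = 1.69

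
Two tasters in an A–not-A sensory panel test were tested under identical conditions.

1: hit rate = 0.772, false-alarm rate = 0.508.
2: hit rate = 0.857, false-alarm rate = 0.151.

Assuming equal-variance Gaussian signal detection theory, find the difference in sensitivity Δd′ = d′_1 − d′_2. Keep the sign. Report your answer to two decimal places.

Δd′ = -1.37

1: z(0.772) = 0.745, z(0.508) = 0.020, d' = 0.725
2: z(0.857) = 1.067, z(0.151) = -1.032, d' = 2.099
Δd' = d'_1 − d'_2 = 0.725 − 2.099 = -1.374
2 has the higher sensitivity.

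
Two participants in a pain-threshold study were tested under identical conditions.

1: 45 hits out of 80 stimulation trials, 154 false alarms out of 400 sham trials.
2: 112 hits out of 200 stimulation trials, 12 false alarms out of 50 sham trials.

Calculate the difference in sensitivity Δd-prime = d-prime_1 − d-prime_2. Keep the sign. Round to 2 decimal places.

Δd-prime = -0.41

1: z(0.5625) = 0.157, z(0.3850) = -0.292, d' = 0.449
2: z(0.5600) = 0.151, z(0.2400) = -0.706, d' = 0.857
Δd' = d'_1 − d'_2 = 0.449 − 0.857 = -0.408
2 has the higher sensitivity.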